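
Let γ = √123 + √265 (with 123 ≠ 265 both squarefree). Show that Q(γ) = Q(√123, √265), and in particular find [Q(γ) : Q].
[Q(γ) : Q] = 4 (equivalently, Q(γ) = Q(√123, √265))

Obviously Q(γ) ⊆ Q(√123, √265), and [Q(√123, √265):Q] = 4 (since 123, 265 are distinct squarefree integers > 1 with 32595 not a perfect square). To show equality we compute the minimal polynomial of γ. From γ = √123 + √265: γ^2 = 123 + 2√(32595) + 265 = 388 + 2√(32595), so γ^2 - 388 = 2√(32595); squaring, (γ^2 - 388)^2 = 4·32595, i.e. γ^4 - 776γ^2 + 150544 - 130380 = 0, i.e. γ^4 - 776γ^2 + 20164 = 0. So γ is a root of x^4 - 776x^2 + 20164. This polynomial is irreducible over Q: it has no rational root (each ±√123 ± √265 is irrational), and any factorization into two quadratics over Q would force √(32595) ∈ Q (pairing opposite roots) or √123, √265 ∈ Q (other pairings), all impossible. Hence [Q(γ):Q] = 4 = [Q(√123, √265):Q], so Q(γ) = Q(√123, √265).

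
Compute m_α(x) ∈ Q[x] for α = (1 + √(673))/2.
m_α(x) = x^2 - x - 168

From 2α - 1 = √(673), squaring gives (2α - 1)^2 = 673, i.e. 4α^2 - 4α + 1 = 673, so α^2 - α + (1 - 673)/4 = 0. Since 673 ≡ 1 (mod 4), (1 - 673)/4 = -168 ∈ Z. The polynomial x^2 - x - 168 has discriminant 1 - 4·(-168) = 673, which is not a perfect square in Q (d = 673 is squarefree and ≠ 1), so x^2 - x - 168 is irreducible over Q. It is the minimal polynomial of α.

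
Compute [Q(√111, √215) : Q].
[Q(√111, √215) : Q] = 4

[Q(√111):Q] = 2 (min poly x^2 - 111, irreducible since 111 is squarefree > 1). For the top step, suppose √215 ∈ Q(√111), say √215 = c + d√111 with c, d ∈ Q. Squaring: 215 = c^2 + 111d^2 + 2cd√111. Since √111 ∉ Q this forces 2cd = 0. If d = 0 then √215 = c ∈ Q, contradicting 215 squarefree > 1. If c = 0 then 215 = 111d^2, so 111·215 = (111d)^2 is a perfect square in Q — but 111·215 = 23865 is not a perfect square (since 111 and 215 are distinct squarefree integers). Contradiction. Hence √215 ∉ Q(√111), so x^2 - 215 stays irreducible over Q(√111) and [Q(√111, √215) : Q(√111)] = 2. By the tower law, [Q(√111, √215) : Q] = 2 · 2 = 4.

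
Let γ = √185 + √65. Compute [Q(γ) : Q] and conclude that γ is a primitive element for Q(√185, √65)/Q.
[Q(γ) : Q] = 4 (equivalently, Q(γ) = Q(√185, √65))

Obviously Q(γ) ⊆ Q(√185, √65), and [Q(√185, √65):Q] = 4 (since 185, 65 are distinct squarefree integers > 1 with 12025 not a perfect square). To show equality we compute the minimal polynomial of γ. From γ = √185 + √65: γ^2 = 185 + 2√(12025) + 65 = 250 + 2√(12025), so γ^2 - 250 = 2√(12025); squaring, (γ^2 - 250)^2 = 4·12025, i.e. γ^4 - 500γ^2 + 62500 - 48100 = 0, i.e. γ^4 - 500γ^2 + 14400 = 0. So γ is a root of x^4 - 500x^2 + 14400. This polynomial is irreducible over Q: it has no rational root (each ±√185 ± √65 is irrational), and any factorization into two quadratics over Q would force √(12025) ∈ Q (pairing opposite roots) or √185, √65 ∈ Q (other pairings), all impossible. Hence [Q(γ):Q] = 4 = [Q(√185, √65):Q], so Q(γ) = Q(√185, √65).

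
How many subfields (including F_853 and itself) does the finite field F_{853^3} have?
F_{853^3} has 2 subfields

The subfields of F_{p^n} are exactly the fields F_{p^d} for d | n (each is the fixed field of the unique index-d subgroup of Gal(F_{p^n}/F_p) ≅ Z/nZ). The divisors of n = 3 are {1, 3}, giving 2 subfields: F_{853^1}, F_{853^3}.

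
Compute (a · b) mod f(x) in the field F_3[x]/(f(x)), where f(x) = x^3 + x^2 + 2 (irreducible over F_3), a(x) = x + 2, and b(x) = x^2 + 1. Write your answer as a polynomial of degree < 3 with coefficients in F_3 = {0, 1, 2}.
a · b ≡ x^2 + x (mod f(x))

Multiply in F_3[x]: a(x)·b(x) = (x + 2)·(x^2 + 1) = x^3 + 2x^2 + x + 2. This has degree ≥ 3, so divide by f(x) over F_3: x^3 + 2x^2 + x + 2 = (1)·(x^3 + x^2 + 2) + (x^2 + x). Hence a·b ≡ x^2 + x (mod f). (F_3[x]/(f) is a field with 3^3 = 27 elements since f is irreducible of degree 3.)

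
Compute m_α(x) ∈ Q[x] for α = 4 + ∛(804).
m_α(x) = x^3 - 12x^2 + 48x - 868

Set β = α - 4 = ∛(804), so β^3 = 804. Then (α - 4)^3 - 804 = 0, i.e. α is a root of g(x) = (x - 4)^3 - 804 = x^3 - 12x^2 + 48x - 868. Since g(x) = h(x - 4) where h(x) = x^3 - 804, and h is irreducible over Q (because 804 is not a perfect cube, so h has no rational root, and a monic cubic with no rational root is irreducible), g is also irreducible (irreducibility is preserved under the substitution x → x - 4). Hence m_α(x) = x^3 - 12x^2 + 48x - 868.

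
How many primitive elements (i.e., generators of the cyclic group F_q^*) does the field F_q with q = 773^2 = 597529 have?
There are φ(597528) = 193536 primitive elements

F_q^* is cyclic of order q - 1 = 597528. A cyclic group of order m has exactly φ(m) generators. Here m = 597528 = 2^3 · 3^2 · 43 · 193, so the number of primitive elements is φ(597528) = 193536.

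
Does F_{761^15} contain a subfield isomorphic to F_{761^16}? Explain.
No: F_{761^16} is not a subfield of F_{761^15}

F_{p^m} embeds in F_{p^n} iff m | n. Here 16 ∤ 15 (since 15 = 0·16 + 15 with remainder 15 ≠ 0), so F_{761^16} is not a subfield of F_{761^15}. Equivalently: if it were, the tower law would give 16 = [F_{761^16}:F_761] dividing [F_{761^15}:F_761] = 15, contradiction.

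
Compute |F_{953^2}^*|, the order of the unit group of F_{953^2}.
|F_{953^2}^*| = 908208

F_{953^2} has 953^2 = 908209 elements; its multiplicative group consists of all nonzero elements, so |F_{953^2}^*| = 908209 - 1 = 908208. (It is cyclic since any finite subgroup of the multiplicative group of a field is cyclic.)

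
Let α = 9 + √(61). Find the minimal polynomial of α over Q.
m_α(x) = x^2 - 18x + 20

From α - 9 = √(61), squaring gives (α - 9)^2 = 61, i.e. α^2 - 18α + 81 = 61, so α^2 - 18α + 20 = 0. The discriminant of x^2 - 18x + 20 is (-18)^2 - 4·(20) = 324 - 80 = 244, and 4·(61) is not a perfect square in Q since 61 is squarefree and ≠ 1. Hence x^2 - 18x + 20 is irreducible over Q and is the minimal polynomial of α.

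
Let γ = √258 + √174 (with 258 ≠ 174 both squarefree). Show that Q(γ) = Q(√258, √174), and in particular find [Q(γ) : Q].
[Q(γ) : Q] = 4 (equivalently, Q(γ) = Q(√258, √174))

Obviously Q(γ) ⊆ Q(√258, √174), and [Q(√258, √174):Q] = 4 (since 258, 174 are distinct squarefree integers > 1 with 44892 not a perfect square). To show equality we compute the minimal polynomial of γ. From γ = √258 + √174: γ^2 = 258 + 2√(44892) + 174 = 432 + 2√(44892), so γ^2 - 432 = 2√(44892); squaring, (γ^2 - 432)^2 = 4·44892, i.e. γ^4 - 864γ^2 + 186624 - 179568 = 0, i.e. γ^4 - 864γ^2 + 7056 = 0. So γ is a root of x^4 - 864x^2 + 7056. This polynomial is irreducible over Q: it has no rational root (each ±√258 ± √174 is irrational), and any factorization into two quadratics over Q would force √(44892) ∈ Q (pairing opposite roots) or √258, √174 ∈ Q (other pairings), all impossible. Hence [Q(γ):Q] = 4 = [Q(√258, √174):Q], so Q(γ) = Q(√258, √174).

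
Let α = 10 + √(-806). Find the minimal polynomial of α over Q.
m_α(x) = x^2 - 20x + 906

From α - 10 = √(-806), squaring gives (α - 10)^2 = -806, i.e. α^2 - 20α + 100 = -806, so α^2 - 20α + 906 = 0. The discriminant of x^2 - 20x + 906 is (-20)^2 - 4·(906) = 400 - 3624 = -3224, and 4·(-806) is not a perfect square in Q since -806 is squarefree and ≠ 1. Hence x^2 - 20x + 906 is irreducible over Q and is the minimal polynomial of α.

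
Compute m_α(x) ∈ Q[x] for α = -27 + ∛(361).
m_α(x) = x^3 + 81x^2 + 2187x + 19322

Set β = α + 27 = ∛(361), so β^3 = 361. Then (α + 27)^3 - 361 = 0, i.e. α is a root of g(x) = (x + 27)^3 - 361 = x^3 + 81x^2 + 2187x + 19322. Since g(x) = h(x + 27) where h(x) = x^3 - 361, and h is irreducible over Q (because 361 is not a perfect cube, so h has no rational root, and a monic cubic with no rational root is irreducible), g is also irreducible (irreducibility is preserved under the substitution x → x + 27). Hence m_α(x) = x^3 + 81x^2 + 2187x + 19322.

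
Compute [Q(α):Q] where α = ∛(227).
[Q(α):Q] = 3

The minimal polynomial of α is x^3 - 227, irreducible over Q since 227 is not a perfect cube (so x^3 - 227 has no rational root). Hence [Q(α):Q] = deg(m_α) = 3.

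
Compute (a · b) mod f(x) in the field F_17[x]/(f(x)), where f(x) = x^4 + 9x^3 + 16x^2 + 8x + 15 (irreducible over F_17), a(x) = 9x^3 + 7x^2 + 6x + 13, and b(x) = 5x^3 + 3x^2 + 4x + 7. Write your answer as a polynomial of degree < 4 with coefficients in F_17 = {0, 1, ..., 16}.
a · b ≡ 12x^3 + 11x^2 + 6x + 1 (mod f(x))

Multiply in F_17[x]: a(x)·b(x) = (9x^3 + 7x^2 + 6x + 13)·(5x^3 + 3x^2 + 4x + 7) = 11x^6 + 11x^5 + 2x^4 + 4x^3 + 10x^2 + 9x + 6. This has degree ≥ 4, so divide by f(x) over F_17: 11x^6 + 11x^5 + 2x^4 + 4x^3 + 10x^2 + 9x + 6 = (11x^2 + 14x + 6)·(x^4 + 9x^3 + 16x^2 + 8x + 15) + (12x^3 + 11x^2 + 6x + 1). Hence a·b ≡ 12x^3 + 11x^2 + 6x + 1 (mod f). (F_17[x]/(f) is a field with 17^4 = 83521 elements since f is irreducible of degree 4.)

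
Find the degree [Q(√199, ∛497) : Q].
[Q(√199, ∛497) : Q] = 6

Let L = Q(√199, ∛497). Since Q(√199) ⊂ L and [Q(√199):Q] = 2, the tower law gives 2 | [L:Q]. Likewise Q(∛497) ⊂ L with [Q(∛497):Q] = 3 (because 497 is not a perfect cube), so 3 | [L:Q]. As gcd(2,3) = 1, [L:Q] is divisible by 6. Conversely L is generated over Q by √199 and ∛497, so [L:Q] ≤ 2·3 = 6. Therefore [Q(√199, ∛497) : Q] = 6.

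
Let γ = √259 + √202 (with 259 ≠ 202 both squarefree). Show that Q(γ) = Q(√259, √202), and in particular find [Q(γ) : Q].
[Q(γ) : Q] = 4 (equivalently, Q(γ) = Q(√259, √202))

Obviously Q(γ) ⊆ Q(√259, √202), and [Q(√259, √202):Q] = 4 (since 259, 202 are distinct squarefree integers > 1 with 52318 not a perfect square). To show equality we compute the minimal polynomial of γ. From γ = √259 + √202: γ^2 = 259 + 2√(52318) + 202 = 461 + 2√(52318), so γ^2 - 461 = 2√(52318); squaring, (γ^2 - 461)^2 = 4·52318, i.e. γ^4 - 922γ^2 + 212521 - 209272 = 0, i.e. γ^4 - 922γ^2 + 3249 = 0. So γ is a root of x^4 - 922x^2 + 3249. This polynomial is irreducible over Q: it has no rational root (each ±√259 ± √202 is irrational), and any factorization into two quadratics over Q would force √(52318) ∈ Q (pairing opposite roots) or √259, √202 ∈ Q (other pairings), all impossible. Hence [Q(γ):Q] = 4 = [Q(√259, √202):Q], so Q(γ) = Q(√259, √202).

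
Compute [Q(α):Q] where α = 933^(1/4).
[Q(α):Q] = 4

α is a root of x^4 - 933. By Eisenstein's criterion at the prime p = 3 (which divides the constant term 933 but p^2 = 9 does not, since 933 is squarefree), x^4 - 933 is irreducible over Q. Hence [Q(α):Q] = 4.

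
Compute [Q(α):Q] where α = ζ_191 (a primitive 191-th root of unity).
[Q(α):Q] = 190

The minimal polynomial of ζ_191 over Q is the 191-th cyclotomic polynomial Φ_191(x), which is irreducible over Q and has degree φ(191) = 190. Hence [Q(α):Q] = φ(191) = 190.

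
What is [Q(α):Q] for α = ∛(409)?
[Q(α):Q] = 3

The minimal polynomial of α is x^3 - 409, irreducible over Q since 409 is not a perfect cube (so x^3 - 409 has no rational root). Hence [Q(α):Q] = deg(m_α) = 3.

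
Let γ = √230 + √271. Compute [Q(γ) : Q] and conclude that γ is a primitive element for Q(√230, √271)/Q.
[Q(γ) : Q] = 4 (equivalently, Q(γ) = Q(√230, √271))

Obviously Q(γ) ⊆ Q(√230, √271), and [Q(√230, √271):Q] = 4 (since 230, 271 are distinct squarefree integers > 1 with 62330 not a perfect square). To show equality we compute the minimal polynomial of γ. From γ = √230 + √271: γ^2 = 230 + 2√(62330) + 271 = 501 + 2√(62330), so γ^2 - 501 = 2√(62330); squaring, (γ^2 - 501)^2 = 4·62330, i.e. γ^4 - 1002γ^2 + 251001 - 249320 = 0, i.e. γ^4 - 1002γ^2 + 1681 = 0. So γ is a root of x^4 - 1002x^2 + 1681. This polynomial is irreducible over Q: it has no rational root (each ±√230 ± √271 is irrational), and any factorization into two quadratics over Q would force √(62330) ∈ Q (pairing opposite roots) or √230, √271 ∈ Q (other pairings), all impossible. Hence [Q(γ):Q] = 4 = [Q(√230, √271):Q], so Q(γ) = Q(√230, √271).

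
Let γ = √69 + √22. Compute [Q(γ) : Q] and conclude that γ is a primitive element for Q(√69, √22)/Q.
[Q(γ) : Q] = 4 (equivalently, Q(γ) = Q(√69, √22))

Obviously Q(γ) ⊆ Q(√69, √22), and [Q(√69, √22):Q] = 4 (since 69, 22 are distinct squarefree integers > 1 with 1518 not a perfect square). To show equality we compute the minimal polynomial of γ. From γ = √69 + √22: γ^2 = 69 + 2√(1518) + 22 = 91 + 2√(1518), so γ^2 - 91 = 2√(1518); squaring, (γ^2 - 91)^2 = 4·1518, i.e. γ^4 - 182γ^2 + 8281 - 6072 = 0, i.e. γ^4 - 182γ^2 + 2209 = 0. So γ is a root of x^4 - 182x^2 + 2209. This polynomial is irreducible over Q: it has no rational root (each ±√69 ± √22 is irrational), and any factorization into two quadratics over Q would force √(1518) ∈ Q (pairing opposite roots) or √69, √22 ∈ Q (other pairings), all impossible. Hence [Q(γ):Q] = 4 = [Q(√69, √22):Q], so Q(γ) = Q(√69, √22).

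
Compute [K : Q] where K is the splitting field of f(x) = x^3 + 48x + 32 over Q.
[K : Q] = 6

By the rational root test, any rational root of the monic integer polynomial f(x) = x^3 + 48x + 32 must be an integer dividing the constant term 32, i.e. one of ±{1, 2, 4, 8, 16, 32}. Evaluating: f(1) = 81, f(-1) = -17, f(2) = 136, f(-2) = -72, f(4) = 288, f(-4) = -224, f(8) = 928, f(-8) = -864, f(16) = 4896, f(-16) = -4832, f(32) = 34336, f(-32) = -34272; none is 0, so f has no rational root and is therefore irreducible over Q (a cubic with no linear factor over a field is irreducible). For an irreducible cubic, the Galois group is A_3 or S_3 according as the discriminant disc(f) = -4a^3 - 27b^2 = -4·(48)^3 - 27·(32)^2 = -470016 is or is not a square in Q. Here disc(f) = -470016 is not a perfect square in Q, so the Galois group of f over Q is not contained in A_3 and must be all of S_3. The splitting field has degree |S_3| = 6 over Q, so [K : Q] = 6.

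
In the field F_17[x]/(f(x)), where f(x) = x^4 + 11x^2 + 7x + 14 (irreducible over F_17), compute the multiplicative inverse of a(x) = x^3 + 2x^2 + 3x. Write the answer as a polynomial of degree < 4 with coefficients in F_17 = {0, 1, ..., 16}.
a(x)^(-1) ≡ 2x^3 + x^2 + 3x + 9 (mod f(x))

Since f is irreducible over F_17, F_17[x]/(f) is a field and a(x) ≠ 0 has an inverse. Apply the extended Euclidean algorithm to f(x) and a(x) in F_17[x]: f(x) = (x + 15)·a(x) + (12x^2 + 13x + 14);  a(x) = (10x + 12)·(12x^2 + 13x + 14) + (13x + 2);  (12x^2 + 13x + 14) = (14x + 8)·(13x + 2) + (15). The last nonzero remainder is the constant 15 = gcd(f, a) in F_17. Back-substituting through the division chain expresses 15 = s(x)·a(x) + t(x)·f(x) with s(x) ≡ 13x^3 + 15x^2 + 11x + 16 (mod f), so (13x^3 + 15x^2 + 11x + 16)·a(x) ≡ 15 (mod f). Multiplying by 15^(-1) ≡ 8 in F_17 gives a(x)^(-1) ≡ 8·(13x^3 + 15x^2 + 11x + 16) ≡ 2x^3 + x^2 + 3x + 9 (mod f). Check: (x^3 + 2x^2 + 3x)·(2x^3 + x^2 + 3x + 9) = 2x^6 + 5x^5 + 11x^4 + x^3 + 10x^2 + 10x ≡ 1 (mod x^4 + 11x^2 + 7x + 14).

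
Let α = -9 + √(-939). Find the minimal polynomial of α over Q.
m_α(x) = x^2 + 18x + 1020

From α + 9 = √(-939), squaring gives (α + 9)^2 = -939, i.e. α^2 + 18α + 81 = -939, so α^2 + 18α + 1020 = 0. The discriminant of x^2 + 18x + 1020 is (18)^2 - 4·(1020) = 324 - 4080 = -3756, and 4·(-939) is not a perfect square in Q since -939 is squarefree and ≠ 1. Hence x^2 + 18x + 1020 is irreducible over Q and is the minimal polynomial of α.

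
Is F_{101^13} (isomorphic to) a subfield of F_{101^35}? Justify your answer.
No: F_{101^13} is not a subfield of F_{101^35}

F_{p^m} embeds in F_{p^n} iff m | n. Here 13 ∤ 35 (since 35 = 2·13 + 9 with remainder 9 ≠ 0), so F_{101^13} is not a subfield of F_{101^35}. Equivalently: if it were, the tower law would give 13 = [F_{101^13}:F_101] dividing [F_{101^35}:F_101] = 35, contradiction.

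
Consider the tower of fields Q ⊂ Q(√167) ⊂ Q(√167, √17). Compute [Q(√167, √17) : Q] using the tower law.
[Q(√167, √17) : Q] = 4

[Q(√167):Q] = 2 (min poly x^2 - 167, irreducible since 167 is squarefree > 1). For the top step, suppose √17 ∈ Q(√167), say √17 = c + d√167 with c, d ∈ Q. Squaring: 17 = c^2 + 167d^2 + 2cd√167. Since √167 ∉ Q this forces 2cd = 0. If d = 0 then √17 = c ∈ Q, contradicting 17 squarefree > 1. If c = 0 then 17 = 167d^2, so 167·17 = (167d)^2 is a perfect square in Q — but 167·17 = 2839 is not a perfect square (since 167 and 17 are distinct squarefree integers). Contradiction. Hence √17 ∉ Q(√167), so x^2 - 17 stays irreducible over Q(√167) and [Q(√167, √17) : Q(√167)] = 2. By the tower law, [Q(√167, √17) : Q] = 2 · 2 = 4.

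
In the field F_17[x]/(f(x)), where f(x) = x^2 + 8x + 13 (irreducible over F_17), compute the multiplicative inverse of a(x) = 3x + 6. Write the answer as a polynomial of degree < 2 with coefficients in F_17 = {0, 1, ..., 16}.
a(x)^(-1) ≡ 11x + 15 (mod f(x))

Since f is irreducible over F_17, F_17[x]/(f) is a field and a(x) ≠ 0 has an inverse. Apply the extended Euclidean algorithm to f(x) and a(x) in F_17[x]: f(x) = (6x + 2)·a(x) + (1). The last nonzero remainder is the constant 1 = gcd(f, a) in F_17. Back-substituting through the division chain expresses 1 = s(x)·a(x) + t(x)·f(x) with s(x) ≡ 11x + 15 (mod f), so a(x)^(-1) ≡ s(x) = 11x + 15 (mod f). Check: (3x + 6)·(11x + 15) = 16x^2 + 9x + 5 ≡ 1 (mod x^2 + 8x + 13).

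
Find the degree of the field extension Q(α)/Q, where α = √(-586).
[Q(α):Q] = 2

[Q(α):Q] equals the degree of the minimal polynomial of α. Here α^2 = -586 and x^2 + 586 is irreducible (d = -586 is squarefree, ≠ 1, hence not a square), so deg(m_α) = 2. Thus [Q(α):Q] = 2.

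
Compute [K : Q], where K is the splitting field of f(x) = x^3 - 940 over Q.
[K : Q] = 6

The roots of x^3 - 940 are ∛940, ω∛940, ω^2∛940 where ω = e^(2πi/3) is a primitive cube root of unity, so K = Q(∛940, ω). Now [Q(∛940):Q] = 3 (since 940 is not a perfect cube, x^3 - 940 is irreducible) and [Q(ω):Q] = 2. Both 2 and 3 divide [K:Q], and [K:Q] ≤ 3·2 = 6, so [K:Q] = 6. (Equivalently: Q(∛940) ⊂ R but ω ∉ R, so [K : Q(∛940)] = 2.)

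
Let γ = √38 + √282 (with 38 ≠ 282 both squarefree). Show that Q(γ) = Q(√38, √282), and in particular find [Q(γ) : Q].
[Q(γ) : Q] = 4 (equivalently, Q(γ) = Q(√38, √282))

Obviously Q(γ) ⊆ Q(√38, √282), and [Q(√38, √282):Q] = 4 (since 38, 282 are distinct squarefree integers > 1 with 10716 not a perfect square). To show equality we compute the minimal polynomial of γ. From γ = √38 + √282: γ^2 = 38 + 2√(10716) + 282 = 320 + 2√(10716), so γ^2 - 320 = 2√(10716); squaring, (γ^2 - 320)^2 = 4·10716, i.e. γ^4 - 640γ^2 + 102400 - 42864 = 0, i.e. γ^4 - 640γ^2 + 59536 = 0. So γ is a root of x^4 - 640x^2 + 59536. This polynomial is irreducible over Q: it has no rational root (each ±√38 ± √282 is irrational), and any factorization into two quadratics over Q would force √(10716) ∈ Q (pairing opposite roots) or √38, √282 ∈ Q (other pairings), all impossible. Hence [Q(γ):Q] = 4 = [Q(√38, √282):Q], so Q(γ) = Q(√38, √282).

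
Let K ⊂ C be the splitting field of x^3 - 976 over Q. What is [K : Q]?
[K : Q] = 6

The roots of x^3 - 976 are ∛976, ω∛976, ω^2∛976 where ω = e^(2πi/3) is a primitive cube root of unity, so K = Q(∛976, ω). Now [Q(∛976):Q] = 3 (since 976 is not a perfect cube, x^3 - 976 is irreducible) and [Q(ω):Q] = 2. Both 2 and 3 divide [K:Q], and [K:Q] ≤ 3·2 = 6, so [K:Q] = 6. (Equivalently: Q(∛976) ⊂ R but ω ∉ R, so [K : Q(∛976)] = 2.)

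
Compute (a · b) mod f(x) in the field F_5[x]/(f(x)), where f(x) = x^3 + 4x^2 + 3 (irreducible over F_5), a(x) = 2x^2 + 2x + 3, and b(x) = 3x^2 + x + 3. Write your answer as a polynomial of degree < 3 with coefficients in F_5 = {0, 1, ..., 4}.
a · b ≡ x^2 + x + 2 (mod f(x))

Multiply in F_5[x]: a(x)·b(x) = (2x^2 + 2x + 3)·(3x^2 + x + 3) = x^4 + 3x^3 + 2x^2 + 4x + 4. This has degree ≥ 3, so divide by f(x) over F_5: x^4 + 3x^3 + 2x^2 + 4x + 4 = (x + 4)·(x^3 + 4x^2 + 3) + (x^2 + x + 2). Hence a·b ≡ x^2 + x + 2 (mod f). (F_5[x]/(f) is a field with 5^3 = 125 elements since f is irreducible of degree 3.)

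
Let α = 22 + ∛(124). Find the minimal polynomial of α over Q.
m_α(x) = x^3 - 66x^2 + 1452x - 10772

Set β = α - 22 = ∛(124), so β^3 = 124. Then (α - 22)^3 - 124 = 0, i.e. α is a root of g(x) = (x - 22)^3 - 124 = x^3 - 66x^2 + 1452x - 10772. Since g(x) = h(x - 22) where h(x) = x^3 - 124, and h is irreducible over Q (because 124 is not a perfect cube, so h has no rational root, and a monic cubic with no rational root is irreducible), g is also irreducible (irreducibility is preserved under the substitution x → x - 22). Hence m_α(x) = x^3 - 66x^2 + 1452x - 10772.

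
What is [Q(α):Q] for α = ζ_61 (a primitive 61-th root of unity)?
[Q(α):Q] = 60

The minimal polynomial of ζ_61 over Q is the 61-th cyclotomic polynomial Φ_61(x), which is irreducible over Q and has degree φ(61) = 60. Hence [Q(α):Q] = φ(61) = 60.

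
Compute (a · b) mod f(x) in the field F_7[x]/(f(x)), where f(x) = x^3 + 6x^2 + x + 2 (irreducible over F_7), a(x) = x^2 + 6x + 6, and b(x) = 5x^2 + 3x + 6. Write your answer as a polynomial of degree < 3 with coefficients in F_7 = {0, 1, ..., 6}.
a · b ≡ 3x^2 + 6x + 2 (mod f(x))

Multiply in F_7[x]: a(x)·b(x) = (x^2 + 6x + 6)·(5x^2 + 3x + 6) = 5x^4 + 5x^3 + 5x^2 + 5x + 1. This has degree ≥ 3, so divide by f(x) over F_7: 5x^4 + 5x^3 + 5x^2 + 5x + 1 = (5x + 3)·(x^3 + 6x^2 + x + 2) + (3x^2 + 6x + 2). Hence a·b ≡ 3x^2 + 6x + 2 (mod f). (F_7[x]/(f) is a field with 7^3 = 343 elements since f is irreducible of degree 3.)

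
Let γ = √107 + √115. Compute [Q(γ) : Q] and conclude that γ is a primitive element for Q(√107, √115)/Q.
[Q(γ) : Q] = 4 (equivalently, Q(γ) = Q(√107, √115))

Obviously Q(γ) ⊆ Q(√107, √115), and [Q(√107, √115):Q] = 4 (since 107, 115 are distinct squarefree integers > 1 with 12305 not a perfect square). To show equality we compute the minimal polynomial of γ. From γ = √107 + √115: γ^2 = 107 + 2√(12305) + 115 = 222 + 2√(12305), so γ^2 - 222 = 2√(12305); squaring, (γ^2 - 222)^2 = 4·12305, i.e. γ^4 - 444γ^2 + 49284 - 49220 = 0, i.e. γ^4 - 444γ^2 + 64 = 0. So γ is a root of x^4 - 444x^2 + 64. This polynomial is irreducible over Q: it has no rational root (each ±√107 ± √115 is irrational), and any factorization into two quadratics over Q would force √(12305) ∈ Q (pairing opposite roots) or √107, √115 ∈ Q (other pairings), all impossible. Hence [Q(γ):Q] = 4 = [Q(√107, √115):Q], so Q(γ) = Q(√107, √115).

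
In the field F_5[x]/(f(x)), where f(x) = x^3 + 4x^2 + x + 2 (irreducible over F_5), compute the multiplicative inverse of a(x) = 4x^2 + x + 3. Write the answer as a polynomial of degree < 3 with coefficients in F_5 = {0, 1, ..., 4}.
a(x)^(-1) ≡ 4x^2 + 4x + 1 (mod f(x))

Since f is irreducible over F_5, F_5[x]/(f) is a field and a(x) ≠ 0 has an inverse. Apply the extended Euclidean algorithm to f(x) and a(x) in F_5[x]: f(x) = (4x)·a(x) + (4x + 2);  a(x) = (x + 1)·(4x + 2) + (1). The last nonzero remainder is the constant 1 = gcd(f, a) in F_5. Back-substituting through the division chain expresses 1 = s(x)·a(x) + t(x)·f(x) with s(x) ≡ 4x^2 + 4x + 1 (mod f), so a(x)^(-1) ≡ s(x) = 4x^2 + 4x + 1 (mod f). Check: (4x^2 + x + 3)·(4x^2 + 4x + 1) = x^4 + 3x + 3 ≡ 1 (mod x^3 + 4x^2 + x + 2).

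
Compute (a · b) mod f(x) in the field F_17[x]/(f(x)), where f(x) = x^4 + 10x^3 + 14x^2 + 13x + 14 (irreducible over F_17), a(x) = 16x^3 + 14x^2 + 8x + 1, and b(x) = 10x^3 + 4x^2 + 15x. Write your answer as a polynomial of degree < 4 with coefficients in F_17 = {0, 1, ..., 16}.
a · b ≡ 14x^3 + 11x^2 + 11x + 10 (mod f(x))

Multiply in F_17[x]: a(x)·b(x) = (16x^3 + 14x^2 + 8x + 1)·(10x^3 + 4x^2 + 15x) = 7x^6 + 2x^4 + 14x^3 + 5x^2 + 15x. This has degree ≥ 4, so divide by f(x) over F_17: 7x^6 + 2x^4 + 14x^3 + 5x^2 + 15x = (7x^2 + 15x + 9)·(x^4 + 10x^3 + 14x^2 + 13x + 14) + (14x^3 + 11x^2 + 11x + 10). Hence a·b ≡ 14x^3 + 11x^2 + 11x + 10 (mod f). (F_17[x]/(f) is a field with 17^4 = 83521 elements since f is irreducible of degree 4.)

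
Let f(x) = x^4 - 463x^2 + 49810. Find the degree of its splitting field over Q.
[K : Q] = 4

Solving the quadratic in x^2: x^2 = (463 ± √(463^2 - 4·49810))/2 = (463 ± √15129)/2 = (463 ± 123)/2, giving x^2 = 293 or x^2 = 170. So f(x) = (x^2 - 293)(x^2 - 170) and the roots of f are ±√293, ±√170. Hence the splitting field is K = Q(√293, √170). Since 293 and 170 are distinct squarefree integers > 1, their product 49810 is not a perfect square, so √170 ∉ Q(√293). By the tower law [K:Q] = [Q(√293,√170):Q(√293)] · [Q(√293):Q] = 2 · 2 = 4.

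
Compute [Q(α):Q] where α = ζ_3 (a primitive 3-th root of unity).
[Q(α):Q] = 2

The minimal polynomial of ζ_3 over Q is the 3-th cyclotomic polynomial Φ_3(x), which is irreducible over Q and has degree φ(3) = 2. Hence [Q(α):Q] = φ(3) = 2.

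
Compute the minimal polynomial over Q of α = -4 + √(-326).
m_α(x) = x^2 + 8x + 342

From α + 4 = √(-326), squaring gives (α + 4)^2 = -326, i.e. α^2 + 8α + 16 = -326, so α^2 + 8α + 342 = 0. The discriminant of x^2 + 8x + 342 is (8)^2 - 4·(342) = 64 - 1368 = -1304, and 4·(-326) is not a perfect square in Q since -326 is squarefree and ≠ 1. Hence x^2 + 8x + 342 is irreducible over Q and is the minimal polynomial of α.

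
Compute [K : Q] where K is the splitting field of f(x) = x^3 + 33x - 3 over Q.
[K : Q] = 6

By the rational root test, any rational root of the monic integer polynomial f(x) = x^3 + 33x - 3 must be an integer dividing the constant term -3, i.e. one of ±{1, 3}. Evaluating: f(1) = 31, f(-1) = -37, f(3) = 123, f(-3) = -129; none is 0, so f has no rational root and is therefore irreducible over Q (a cubic with no linear factor over a field is irreducible). For an irreducible cubic, the Galois group is A_3 or S_3 according as the discriminant disc(f) = -4a^3 - 27b^2 = -4·(33)^3 - 27·(-3)^2 = -143991 is or is not a square in Q. Here disc(f) = -143991 is not a perfect square in Q, so the Galois group of f over Q is not contained in A_3 and must be all of S_3. The splitting field has degree |S_3| = 6 over Q, so [K : Q] = 6.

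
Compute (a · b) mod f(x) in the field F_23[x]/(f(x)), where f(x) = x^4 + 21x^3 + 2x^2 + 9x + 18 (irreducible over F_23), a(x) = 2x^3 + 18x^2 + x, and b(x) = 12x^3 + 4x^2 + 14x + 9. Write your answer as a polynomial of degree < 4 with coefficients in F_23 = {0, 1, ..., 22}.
a · b ≡ 17x^3 + 13x^2 + 14x + 4 (mod f(x))

Multiply in F_23[x]: a(x)·b(x) = (2x^3 + 18x^2 + x)·(12x^3 + 4x^2 + 14x + 9) = x^6 + 17x^5 + 20x^4 + 21x^3 + 15x^2 + 9x. This has degree ≥ 4, so divide by f(x) over F_23: x^6 + 17x^5 + 20x^4 + 21x^3 + 15x^2 + 9x = (x^2 + 19x + 10)·(x^4 + 21x^3 + 2x^2 + 9x + 18) + (17x^3 + 13x^2 + 14x + 4). Hence a·b ≡ 17x^3 + 13x^2 + 14x + 4 (mod f). (F_23[x]/(f) is a field with 23^4 = 279841 elements since f is irreducible of degree 4.)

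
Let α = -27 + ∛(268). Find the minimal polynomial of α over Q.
m_α(x) = x^3 + 81x^2 + 2187x + 19415

Set β = α + 27 = ∛(268), so β^3 = 268. Then (α + 27)^3 - 268 = 0, i.e. α is a root of g(x) = (x + 27)^3 - 268 = x^3 + 81x^2 + 2187x + 19415. Since g(x) = h(x + 27) where h(x) = x^3 - 268, and h is irreducible over Q (because 268 is not a perfect cube, so h has no rational root, and a monic cubic with no rational root is irreducible), g is also irreducible (irreducibility is preserved under the substitution x → x + 27). Hence m_α(x) = x^3 + 81x^2 + 2187x + 19415.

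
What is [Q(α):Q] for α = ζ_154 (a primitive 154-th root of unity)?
[Q(α):Q] = 60

The minimal polynomial of ζ_154 over Q is the 154-th cyclotomic polynomial Φ_154(x), which is irreducible over Q and has degree φ(154) = 60. Hence [Q(α):Q] = φ(154) = 60.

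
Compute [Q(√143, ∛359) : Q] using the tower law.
[Q(√143, ∛359) : Q] = 6

Let L = Q(√143, ∛359). Since Q(√143) ⊂ L and [Q(√143):Q] = 2, the tower law gives 2 | [L:Q]. Likewise Q(∛359) ⊂ L with [Q(∛359):Q] = 3 (because 359 is not a perfect cube), so 3 | [L:Q]. As gcd(2,3) = 1, [L:Q] is divisible by 6. Conversely L is generated over Q by √143 and ∛359, so [L:Q] ≤ 2·3 = 6. Therefore [Q(√143, ∛359) : Q] = 6.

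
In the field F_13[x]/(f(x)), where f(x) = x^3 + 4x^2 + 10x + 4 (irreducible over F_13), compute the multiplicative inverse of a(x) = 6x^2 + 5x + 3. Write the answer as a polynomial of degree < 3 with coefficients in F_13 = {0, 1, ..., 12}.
a(x)^(-1) ≡ 8x + 8 (mod f(x))

Since f is irreducible over F_13, F_13[x]/(f) is a field and a(x) ≠ 0 has an inverse. Apply the extended Euclidean algorithm to f(x) and a(x) in F_13[x]: f(x) = (11x + 11)·a(x) + (10). The last nonzero remainder is the constant 10 = gcd(f, a) in F_13. Back-substituting through the division chain expresses 10 = s(x)·a(x) + t(x)·f(x) with s(x) ≡ 2x + 2 (mod f), so (2x + 2)·a(x) ≡ 10 (mod f). Multiplying by 10^(-1) ≡ 4 in F_13 gives a(x)^(-1) ≡ 4·(2x + 2) ≡ 8x + 8 (mod f). Check: (6x^2 + 5x + 3)·(8x + 8) = 9x^3 + 10x^2 + 12x + 11 ≡ 1 (mod x^3 + 4x^2 + 10x + 4).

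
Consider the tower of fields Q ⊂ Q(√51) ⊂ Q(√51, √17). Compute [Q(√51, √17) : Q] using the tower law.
[Q(√51, √17) : Q] = 4

[Q(√51):Q] = 2 (min poly x^2 - 51, irreducible since 51 is squarefree > 1). For the top step, suppose √17 ∈ Q(√51), say √17 = c + d√51 with c, d ∈ Q. Squaring: 17 = c^2 + 51d^2 + 2cd√51. Since √51 ∉ Q this forces 2cd = 0. If d = 0 then √17 = c ∈ Q, contradicting 17 squarefree > 1. If c = 0 then 17 = 51d^2, so 51·17 = (51d)^2 is a perfect square in Q — but 51·17 = 867 is not a perfect square (since 51 and 17 are distinct squarefree integers). Contradiction. Hence √17 ∉ Q(√51), so x^2 - 17 stays irreducible over Q(√51) and [Q(√51, √17) : Q(√51)] = 2. By the tower law, [Q(√51, √17) : Q] = 2 · 2 = 4.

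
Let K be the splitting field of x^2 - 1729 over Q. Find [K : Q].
[K : Q] = 2

f(x) = x^2 - 1729 factors as (x - √1729)(x + √1729). The splitting field is K = Q(√1729). Since 1729 is squarefree and > 1, it is not a perfect square, so x^2 - 1729 is irreducible over Q and [Q(√1729) : Q] = 2. Hence [K : Q] = 2.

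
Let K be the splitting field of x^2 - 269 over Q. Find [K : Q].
[K : Q] = 2

f(x) = x^2 - 269 factors as (x - √269)(x + √269). The splitting field is K = Q(√269). Since 269 is squarefree and > 1, it is not a perfect square, so x^2 - 269 is irreducible over Q and [Q(√269) : Q] = 2. Hence [K : Q] = 2.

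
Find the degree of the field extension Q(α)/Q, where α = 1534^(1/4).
[Q(α):Q] = 4

α is a root of x^4 - 1534. By Eisenstein's criterion at the prime p = 2 (which divides the constant term 1534 but p^2 = 4 does not, since 1534 is squarefree), x^4 - 1534 is irreducible over Q. Hence [Q(α):Q] = 4.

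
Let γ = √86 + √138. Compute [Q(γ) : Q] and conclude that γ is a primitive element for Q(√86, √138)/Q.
[Q(γ) : Q] = 4 (equivalently, Q(γ) = Q(√86, √138))

Obviously Q(γ) ⊆ Q(√86, √138), and [Q(√86, √138):Q] = 4 (since 86, 138 are distinct squarefree integers > 1 with 11868 not a perfect square). To show equality we compute the minimal polynomial of γ. From γ = √86 + √138: γ^2 = 86 + 2√(11868) + 138 = 224 + 2√(11868), so γ^2 - 224 = 2√(11868); squaring, (γ^2 - 224)^2 = 4·11868, i.e. γ^4 - 448γ^2 + 50176 - 47472 = 0, i.e. γ^4 - 448γ^2 + 2704 = 0. So γ is a root of x^4 - 448x^2 + 2704. This polynomial is irreducible over Q: it has no rational root (each ±√86 ± √138 is irrational), and any factorization into two quadratics over Q would force √(11868) ∈ Q (pairing opposite roots) or √86, √138 ∈ Q (other pairings), all impossible. Hence [Q(γ):Q] = 4 = [Q(√86, √138):Q], so Q(γ) = Q(√86, √138).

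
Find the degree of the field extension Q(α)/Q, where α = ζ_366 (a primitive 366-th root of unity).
[Q(α):Q] = 120

The minimal polynomial of ζ_366 over Q is the 366-th cyclotomic polynomial Φ_366(x), which is irreducible over Q and has degree φ(366) = 120. Hence [Q(α):Q] = φ(366) = 120.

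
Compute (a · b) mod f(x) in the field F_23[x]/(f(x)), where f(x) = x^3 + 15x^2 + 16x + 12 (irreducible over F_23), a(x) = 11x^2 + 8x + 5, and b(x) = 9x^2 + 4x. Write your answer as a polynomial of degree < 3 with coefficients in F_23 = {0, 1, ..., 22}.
a · b ≡ 7x^2 + 13x + 6 (mod f(x))

Multiply in F_23[x]: a(x)·b(x) = (11x^2 + 8x + 5)·(9x^2 + 4x) = 7x^4 + x^3 + 8x^2 + 20x. This has degree ≥ 3, so divide by f(x) over F_23: 7x^4 + x^3 + 8x^2 + 20x = (7x + 11)·(x^3 + 15x^2 + 16x + 12) + (7x^2 + 13x + 6). Hence a·b ≡ 7x^2 + 13x + 6 (mod f). (F_23[x]/(f) is a field with 23^3 = 12167 elements since f is irreducible of degree 3.)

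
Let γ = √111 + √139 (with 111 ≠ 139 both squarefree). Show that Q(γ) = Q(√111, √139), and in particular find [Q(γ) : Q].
[Q(γ) : Q] = 4 (equivalently, Q(γ) = Q(√111, √139))

Obviously Q(γ) ⊆ Q(√111, √139), and [Q(√111, √139):Q] = 4 (since 111, 139 are distinct squarefree integers > 1 with 15429 not a perfect square). To show equality we compute the minimal polynomial of γ. From γ = √111 + √139: γ^2 = 111 + 2√(15429) + 139 = 250 + 2√(15429), so γ^2 - 250 = 2√(15429); squaring, (γ^2 - 250)^2 = 4·15429, i.e. γ^4 - 500γ^2 + 62500 - 61716 = 0, i.e. γ^4 - 500γ^2 + 784 = 0. So γ is a root of x^4 - 500x^2 + 784. This polynomial is irreducible over Q: it has no rational root (each ±√111 ± √139 is irrational), and any factorization into two quadratics over Q would force √(15429) ∈ Q (pairing opposite roots) or √111, √139 ∈ Q (other pairings), all impossible. Hence [Q(γ):Q] = 4 = [Q(√111, √139):Q], so Q(γ) = Q(√111, √139).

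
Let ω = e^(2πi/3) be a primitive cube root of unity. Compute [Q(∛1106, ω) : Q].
[Q(∛1106, ω) : Q] = 6

[Q(∛1106):Q] = 3 (min poly x^3 - 1106, irreducible since 1106 is not a perfect cube). [Q(ω):Q] = 2 (min poly x^2 + x + 1). Since Q(∛1106) ⊂ R and ω ∉ R, we have ω ∉ Q(∛1106), so x^2 + x + 1 remains irreducible over Q(∛1106) and [Q(∛1106, ω) : Q(∛1106)] = 2. By the tower law, [Q(∛1106, ω) : Q] = 3 · 2 = 6. (In fact Q(∛1106, ω) is the splitting field of x^3 - 1106 over Q.)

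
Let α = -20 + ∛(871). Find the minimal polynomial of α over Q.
m_α(x) = x^3 + 60x^2 + 1200x + 7129

Set β = α + 20 = ∛(871), so β^3 = 871. Then (α + 20)^3 - 871 = 0, i.e. α is a root of g(x) = (x + 20)^3 - 871 = x^3 + 60x^2 + 1200x + 7129. Since g(x) = h(x + 20) where h(x) = x^3 - 871, and h is irreducible over Q (because 871 is not a perfect cube, so h has no rational root, and a monic cubic with no rational root is irreducible), g is also irreducible (irreducibility is preserved under the substitution x → x + 20). Hence m_α(x) = x^3 + 60x^2 + 1200x + 7129.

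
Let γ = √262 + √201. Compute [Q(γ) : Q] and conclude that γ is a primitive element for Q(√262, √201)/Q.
[Q(γ) : Q] = 4 (equivalently, Q(γ) = Q(√262, √201))

Obviously Q(γ) ⊆ Q(√262, √201), and [Q(√262, √201):Q] = 4 (since 262, 201 are distinct squarefree integers > 1 with 52662 not a perfect square). To show equality we compute the minimal polynomial of γ. From γ = √262 + √201: γ^2 = 262 + 2√(52662) + 201 = 463 + 2√(52662), so γ^2 - 463 = 2√(52662); squaring, (γ^2 - 463)^2 = 4·52662, i.e. γ^4 - 926γ^2 + 214369 - 210648 = 0, i.e. γ^4 - 926γ^2 + 3721 = 0. So γ is a root of x^4 - 926x^2 + 3721. This polynomial is irreducible over Q: it has no rational root (each ±√262 ± √201 is irrational), and any factorization into two quadratics over Q would force √(52662) ∈ Q (pairing opposite roots) or √262, √201 ∈ Q (other pairings), all impossible. Hence [Q(γ):Q] = 4 = [Q(√262, √201):Q], so Q(γ) = Q(√262, √201).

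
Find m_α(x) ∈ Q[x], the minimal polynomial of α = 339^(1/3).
m_α(x) = x^3 - 339

α satisfies α^3 = 339, so x^3 - 339 annihilates α. By the rational root test, a rational root p/q (in lowest terms) of x^3 - 339 would satisfy p^3 = 339 q^3, forcing q = 1 and p^3 = 339; but 339 is not a perfect cube, contradiction. A monic cubic over Q with no rational root is irreducible (any nontrivial factorization would include a linear factor). Hence x^3 - 339 is the minimal polynomial of α, and in particular [Q(α):Q] = 3.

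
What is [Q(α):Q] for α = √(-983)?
[Q(α):Q] = 2

[Q(α):Q] equals the degree of the minimal polynomial of α. Here α^2 = -983 and x^2 + 983 is irreducible (d = -983 is squarefree, ≠ 1, hence not a square), so deg(m_α) = 2. Thus [Q(α):Q] = 2.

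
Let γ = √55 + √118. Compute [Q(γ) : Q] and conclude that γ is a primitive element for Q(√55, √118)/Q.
[Q(γ) : Q] = 4 (equivalently, Q(γ) = Q(√55, √118))

Obviously Q(γ) ⊆ Q(√55, √118), and [Q(√55, √118):Q] = 4 (since 55, 118 are distinct squarefree integers > 1 with 6490 not a perfect square). To show equality we compute the minimal polynomial of γ. From γ = √55 + √118: γ^2 = 55 + 2√(6490) + 118 = 173 + 2√(6490), so γ^2 - 173 = 2√(6490); squaring, (γ^2 - 173)^2 = 4·6490, i.e. γ^4 - 346γ^2 + 29929 - 25960 = 0, i.e. γ^4 - 346γ^2 + 3969 = 0. So γ is a root of x^4 - 346x^2 + 3969. This polynomial is irreducible over Q: it has no rational root (each ±√55 ± √118 is irrational), and any factorization into two quadratics over Q would force √(6490) ∈ Q (pairing opposite roots) or √55, √118 ∈ Q (other pairings), all impossible. Hence [Q(γ):Q] = 4 = [Q(√55, √118):Q], so Q(γ) = Q(√55, √118).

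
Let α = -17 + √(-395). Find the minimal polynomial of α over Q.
m_α(x) = x^2 + 34x + 684

From α + 17 = √(-395), squaring gives (α + 17)^2 = -395, i.e. α^2 + 34α + 289 = -395, so α^2 + 34α + 684 = 0. The discriminant of x^2 + 34x + 684 is (34)^2 - 4·(684) = 1156 - 2736 = -1580, and 4·(-395) is not a perfect square in Q since -395 is squarefree and ≠ 1. Hence x^2 + 34x + 684 is irreducible over Q and is the minimal polynomial of α.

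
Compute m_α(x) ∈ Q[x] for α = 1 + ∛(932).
m_α(x) = x^3 - 3x^2 + 3x - 933

Set β = α - 1 = ∛(932), so β^3 = 932. Then (α - 1)^3 - 932 = 0, i.e. α is a root of g(x) = (x - 1)^3 - 932 = x^3 - 3x^2 + 3x - 933. Since g(x) = h(x - 1) where h(x) = x^3 - 932, and h is irreducible over Q (because 932 is not a perfect cube, so h has no rational root, and a monic cubic with no rational root is irreducible), g is also irreducible (irreducibility is preserved under the substitution x → x - 1). Hence m_α(x) = x^3 - 3x^2 + 3x - 933.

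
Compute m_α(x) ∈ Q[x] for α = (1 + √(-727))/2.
m_α(x) = x^2 - x + 182

From 2α - 1 = √(-727), squaring gives (2α - 1)^2 = -727, i.e. 4α^2 - 4α + 1 = -727, so α^2 - α + (1 + 727)/4 = 0. Since -727 ≡ 1 (mod 4), (1 + 727)/4 = 182 ∈ Z. The polynomial x^2 - x + 182 has discriminant 1 - 4·(182) = -727, which is not a perfect square in Q (d = -727 is squarefree and ≠ 1), so x^2 - x + 182 is irreducible over Q. It is the minimal polynomial of α.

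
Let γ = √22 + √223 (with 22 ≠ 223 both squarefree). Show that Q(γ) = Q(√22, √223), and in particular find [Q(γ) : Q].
[Q(γ) : Q] = 4 (equivalently, Q(γ) = Q(√22, √223))

Obviously Q(γ) ⊆ Q(√22, √223), and [Q(√22, √223):Q] = 4 (since 22, 223 are distinct squarefree integers > 1 with 4906 not a perfect square). To show equality we compute the minimal polynomial of γ. From γ = √22 + √223: γ^2 = 22 + 2√(4906) + 223 = 245 + 2√(4906), so γ^2 - 245 = 2√(4906); squaring, (γ^2 - 245)^2 = 4·4906, i.e. γ^4 - 490γ^2 + 60025 - 19624 = 0, i.e. γ^4 - 490γ^2 + 40401 = 0. So γ is a root of x^4 - 490x^2 + 40401. This polynomial is irreducible over Q: it has no rational root (each ±√22 ± √223 is irrational), and any factorization into two quadratics over Q would force √(4906) ∈ Q (pairing opposite roots) or √22, √223 ∈ Q (other pairings), all impossible. Hence [Q(γ):Q] = 4 = [Q(√22, √223):Q], so Q(γ) = Q(√22, √223).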